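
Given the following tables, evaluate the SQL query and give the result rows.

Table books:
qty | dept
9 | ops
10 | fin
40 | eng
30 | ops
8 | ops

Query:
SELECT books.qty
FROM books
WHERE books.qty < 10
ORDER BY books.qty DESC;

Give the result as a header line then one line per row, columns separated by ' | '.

== RESULT ==
books.qty
9
8

Derivation:
After WHERE (2 rows):
books.qty | books.dept
9 | ops
8 | ops
After SELECT (2 rows):
books.qty
9
8
After ORDER BY (2 rows):
books.qty
9
8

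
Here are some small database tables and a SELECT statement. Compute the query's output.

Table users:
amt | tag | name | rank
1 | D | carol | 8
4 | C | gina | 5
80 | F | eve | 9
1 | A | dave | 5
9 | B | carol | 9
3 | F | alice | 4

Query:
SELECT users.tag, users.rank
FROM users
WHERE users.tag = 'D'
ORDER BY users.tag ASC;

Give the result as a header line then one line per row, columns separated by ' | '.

After WHERE (1 rows):
users.amt | users.tag | users.name | users.rank
1 | D | carol | 8
After SELECT (1 rows):
users.tag | users.rank
D | 8
After ORDER BY (1 rows):
users.tag | users.rank
D | 8

== RESULT ==
users.tag | users.rank
D | 8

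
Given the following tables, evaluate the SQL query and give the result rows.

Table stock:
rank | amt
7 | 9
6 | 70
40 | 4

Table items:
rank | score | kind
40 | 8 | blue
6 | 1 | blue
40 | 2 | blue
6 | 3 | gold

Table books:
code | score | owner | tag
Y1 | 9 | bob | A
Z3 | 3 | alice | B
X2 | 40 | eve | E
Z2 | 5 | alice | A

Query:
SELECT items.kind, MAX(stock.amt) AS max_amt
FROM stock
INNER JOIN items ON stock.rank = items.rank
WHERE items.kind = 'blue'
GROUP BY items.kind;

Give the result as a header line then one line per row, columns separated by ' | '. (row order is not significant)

After JOIN items (4 rows):
stock.rank | stock.amt | items.rank | items.score | items.kind
6 | 70 | 6 | 1 | blue
6 | 70 | 6 | 3 | gold
40 | 4 | 40 | 8 | blue
40 | 4 | 40 | 2 | blue
After WHERE (3 rows):
stock.rank | stock.amt | items.rank | items.score | items.kind
6 | 70 | 6 | 1 | blue
40 | 4 | 40 | 8 | blue
40 | 4 | 40 | 2 | blue
After GROUP BY (1 rows):
items.kind | max_amt
blue | 70

== RESULT ==
items.kind | max_amt
blue | 70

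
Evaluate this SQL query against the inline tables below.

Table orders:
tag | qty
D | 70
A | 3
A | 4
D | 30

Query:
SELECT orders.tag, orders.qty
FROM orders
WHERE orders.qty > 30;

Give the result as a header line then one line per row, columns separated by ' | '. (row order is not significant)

== RESULT ==
orders.tag | orders.qty
D | 70

Derivation:
After WHERE (1 rows):
orders.tag | orders.qty
D | 70
After SELECT (1 rows):
orders.tag | orders.qty
D | 70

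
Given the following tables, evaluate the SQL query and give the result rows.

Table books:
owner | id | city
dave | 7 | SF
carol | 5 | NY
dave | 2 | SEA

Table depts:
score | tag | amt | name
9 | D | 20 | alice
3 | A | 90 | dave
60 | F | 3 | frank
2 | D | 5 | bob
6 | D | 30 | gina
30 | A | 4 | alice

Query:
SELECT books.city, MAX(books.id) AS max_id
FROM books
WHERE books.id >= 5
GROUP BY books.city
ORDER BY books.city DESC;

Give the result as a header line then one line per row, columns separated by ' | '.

After WHERE (2 rows):
books.owner | books.id | books.city
dave | 7 | SF
carol | 5 | NY
After GROUP BY (2 rows):
books.city | max_id
SF | 7
NY | 5
After ORDER BY (2 rows):
books.city | max_id
SF | 7
NY | 5

== RESULT ==
books.city | max_id
SF | 7
NY | 5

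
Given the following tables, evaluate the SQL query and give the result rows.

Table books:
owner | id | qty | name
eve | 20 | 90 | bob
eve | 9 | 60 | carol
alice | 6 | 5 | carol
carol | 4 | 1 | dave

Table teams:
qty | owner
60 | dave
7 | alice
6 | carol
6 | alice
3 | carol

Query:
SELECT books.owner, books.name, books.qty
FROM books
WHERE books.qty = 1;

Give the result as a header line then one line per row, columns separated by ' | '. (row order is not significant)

== RESULT ==
books.owner | books.name | books.qty
carol | dave | 1

Derivation:
After WHERE (1 rows):
books.owner | books.id | books.qty | books.name
carol | 4 | 1 | dave
After SELECT (1 rows):
books.owner | books.name | books.qty
carol | dave | 1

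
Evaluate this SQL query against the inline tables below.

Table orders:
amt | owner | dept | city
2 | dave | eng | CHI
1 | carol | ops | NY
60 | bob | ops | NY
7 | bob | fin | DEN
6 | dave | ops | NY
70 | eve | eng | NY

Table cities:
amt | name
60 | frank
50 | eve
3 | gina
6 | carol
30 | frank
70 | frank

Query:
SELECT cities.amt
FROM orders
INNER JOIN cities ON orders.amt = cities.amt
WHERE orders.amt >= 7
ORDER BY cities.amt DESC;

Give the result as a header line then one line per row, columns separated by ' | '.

After JOIN cities (3 rows):
orders.amt | orders.owner | orders.dept | orders.city | cities.amt | cities.name
60 | bob | ops | NY | 60 | frank
6 | dave | ops | NY | 6 | carol
70 | eve | eng | NY | 70 | frank
After WHERE (2 rows):
orders.amt | orders.owner | orders.dept | orders.city | cities.amt | cities.name
60 | bob | ops | NY | 60 | frank
70 | eve | eng | NY | 70 | frank
After SELECT (2 rows):
cities.amt
60
70
After ORDER BY (2 rows):
cities.amt
70
60

== RESULT ==
cities.amt
70
60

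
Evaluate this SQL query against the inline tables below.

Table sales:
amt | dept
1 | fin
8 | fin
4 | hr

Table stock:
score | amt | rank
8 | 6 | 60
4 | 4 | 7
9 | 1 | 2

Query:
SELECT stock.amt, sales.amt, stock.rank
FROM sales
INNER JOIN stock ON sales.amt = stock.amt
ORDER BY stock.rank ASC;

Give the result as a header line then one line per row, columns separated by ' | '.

== RESULT ==
stock.amt | sales.amt | stock.rank
1 | 1 | 2
4 | 4 | 7

Derivation:
After JOIN stock (2 rows):
sales.amt | sales.dept | stock.score | stock.amt | stock.rank
1 | fin | 9 | 1 | 2
4 | hr | 4 | 4 | 7
After SELECT (2 rows):
stock.amt | sales.amt | stock.rank
1 | 1 | 2
4 | 4 | 7
After ORDER BY (2 rows):
stock.amt | sales.amt | stock.rank
1 | 1 | 2
4 | 4 | 7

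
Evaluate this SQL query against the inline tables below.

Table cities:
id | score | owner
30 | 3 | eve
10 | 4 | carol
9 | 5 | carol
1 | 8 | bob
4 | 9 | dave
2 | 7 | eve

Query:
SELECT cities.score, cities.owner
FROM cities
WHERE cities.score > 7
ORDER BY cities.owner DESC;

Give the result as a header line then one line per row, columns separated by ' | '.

After WHERE (2 rows):
cities.id | cities.score | cities.owner
1 | 8 | bob
4 | 9 | dave
After SELECT (2 rows):
cities.score | cities.owner
8 | bob
9 | dave
After ORDER BY (2 rows):
cities.score | cities.owner
9 | dave
8 | bob

== RESULT ==
cities.score | cities.owner
9 | dave
8 | bob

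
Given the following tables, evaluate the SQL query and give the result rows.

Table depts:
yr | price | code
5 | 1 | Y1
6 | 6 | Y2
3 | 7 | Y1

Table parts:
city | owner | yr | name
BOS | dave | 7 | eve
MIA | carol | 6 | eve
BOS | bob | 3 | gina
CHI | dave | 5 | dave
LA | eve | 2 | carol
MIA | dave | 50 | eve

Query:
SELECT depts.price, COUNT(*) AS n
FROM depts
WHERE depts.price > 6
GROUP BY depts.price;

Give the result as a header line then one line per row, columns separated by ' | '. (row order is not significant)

After WHERE (1 rows):
depts.yr | depts.price | depts.code
3 | 7 | Y1
After GROUP BY (1 rows):
depts.price | n
7 | 1

== RESULT ==
depts.price | n
7 | 1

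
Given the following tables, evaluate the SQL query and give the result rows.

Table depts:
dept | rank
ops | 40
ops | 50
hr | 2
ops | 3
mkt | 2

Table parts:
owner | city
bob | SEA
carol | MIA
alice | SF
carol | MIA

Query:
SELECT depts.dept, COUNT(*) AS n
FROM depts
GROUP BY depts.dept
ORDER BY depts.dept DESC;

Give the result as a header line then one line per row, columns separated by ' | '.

== RESULT ==
depts.dept | n
ops | 3
mkt | 1
hr | 1

Derivation:
After GROUP BY (3 rows):
depts.dept | n
ops | 3
hr | 1
mkt | 1
After ORDER BY (3 rows):
depts.dept | n
ops | 3
mkt | 1
hr | 1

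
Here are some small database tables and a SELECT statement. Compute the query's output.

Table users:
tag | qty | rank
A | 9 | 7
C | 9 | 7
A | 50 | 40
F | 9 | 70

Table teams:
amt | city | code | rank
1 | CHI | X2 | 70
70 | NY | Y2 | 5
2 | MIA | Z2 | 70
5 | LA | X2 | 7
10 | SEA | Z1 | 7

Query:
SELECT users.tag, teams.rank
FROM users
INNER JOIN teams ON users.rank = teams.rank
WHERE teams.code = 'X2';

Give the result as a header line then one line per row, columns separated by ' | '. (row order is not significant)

After JOIN teams (6 rows):
users.tag | users.qty | users.rank | teams.amt | teams.city | teams.code | teams.rank
A | 9 | 7 | 5 | LA | X2 | 7
A | 9 | 7 | 10 | SEA | Z1 | 7
C | 9 | 7 | 5 | LA | X2 | 7
C | 9 | 7 | 10 | SEA | Z1 | 7
F | 9 | 70 | 1 | CHI | X2 | 70
F | 9 | 70 | 2 | MIA | Z2 | 70
After WHERE (3 rows):
users.tag | users.qty | users.rank | teams.amt | teams.city | teams.code | teams.rank
A | 9 | 7 | 5 | LA | X2 | 7
C | 9 | 7 | 5 | LA | X2 | 7
F | 9 | 70 | 1 | CHI | X2 | 70
After SELECT (3 rows):
users.tag | teams.rank
A | 7
C | 7
F | 70

== RESULT ==
users.tag | teams.rank
A | 7
C | 7
F | 70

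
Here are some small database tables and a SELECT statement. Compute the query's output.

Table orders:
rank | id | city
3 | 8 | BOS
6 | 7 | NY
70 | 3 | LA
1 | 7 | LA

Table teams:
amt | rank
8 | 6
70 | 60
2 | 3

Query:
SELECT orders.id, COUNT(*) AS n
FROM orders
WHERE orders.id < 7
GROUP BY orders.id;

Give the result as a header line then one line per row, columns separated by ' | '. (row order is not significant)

After WHERE (1 rows):
orders.rank | orders.id | orders.city
70 | 3 | LA
After GROUP BY (1 rows):
orders.id | n
3 | 1

== RESULT ==
orders.id | n
3 | 1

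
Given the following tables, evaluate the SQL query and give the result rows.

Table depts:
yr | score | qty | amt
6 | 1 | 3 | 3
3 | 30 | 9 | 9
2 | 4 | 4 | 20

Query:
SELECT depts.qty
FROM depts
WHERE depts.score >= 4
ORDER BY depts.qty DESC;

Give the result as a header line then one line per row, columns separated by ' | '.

After WHERE (2 rows):
depts.yr | depts.score | depts.qty | depts.amt
3 | 30 | 9 | 9
2 | 4 | 4 | 20
After SELECT (2 rows):
depts.qty
9
4
After ORDER BY (2 rows):
depts.qty
9
4

== RESULT ==
depts.qty
9
4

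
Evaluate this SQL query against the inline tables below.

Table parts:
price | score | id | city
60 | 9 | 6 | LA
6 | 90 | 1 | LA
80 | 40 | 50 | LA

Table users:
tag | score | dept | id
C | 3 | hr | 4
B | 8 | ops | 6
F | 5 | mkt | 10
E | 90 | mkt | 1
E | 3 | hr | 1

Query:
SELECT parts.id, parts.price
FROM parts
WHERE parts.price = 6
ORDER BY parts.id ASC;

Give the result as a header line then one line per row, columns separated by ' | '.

== RESULT ==
parts.id | parts.price
1 | 6

Derivation:
After WHERE (1 rows):
parts.price | parts.score | parts.id | parts.city
6 | 90 | 1 | LA
After SELECT (1 rows):
parts.id | parts.price
1 | 6
After ORDER BY (1 rows):
parts.id | parts.price
1 | 6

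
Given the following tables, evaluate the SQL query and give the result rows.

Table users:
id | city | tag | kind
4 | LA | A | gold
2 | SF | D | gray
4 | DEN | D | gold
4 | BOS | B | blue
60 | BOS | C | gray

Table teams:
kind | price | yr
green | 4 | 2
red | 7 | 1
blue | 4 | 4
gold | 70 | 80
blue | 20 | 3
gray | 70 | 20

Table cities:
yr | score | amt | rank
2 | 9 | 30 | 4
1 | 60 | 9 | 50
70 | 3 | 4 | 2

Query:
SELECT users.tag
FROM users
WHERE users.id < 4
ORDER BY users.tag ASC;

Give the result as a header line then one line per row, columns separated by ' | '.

After WHERE (1 rows):
users.id | users.city | users.tag | users.kind
2 | SF | D | gray
After SELECT (1 rows):
users.tag
D
After ORDER BY (1 rows):
users.tag
D

== RESULT ==
users.tag
D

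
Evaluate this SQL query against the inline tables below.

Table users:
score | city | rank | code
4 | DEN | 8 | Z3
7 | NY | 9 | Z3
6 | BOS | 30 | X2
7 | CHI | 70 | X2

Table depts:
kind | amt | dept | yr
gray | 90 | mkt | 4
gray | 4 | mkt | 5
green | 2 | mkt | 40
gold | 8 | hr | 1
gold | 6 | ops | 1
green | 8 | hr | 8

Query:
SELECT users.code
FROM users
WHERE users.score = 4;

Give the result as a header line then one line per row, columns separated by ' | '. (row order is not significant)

== RESULT ==
users.code
Z3

Derivation:
After WHERE (1 rows):
users.score | users.city | users.rank | users.code
4 | DEN | 8 | Z3
After SELECT (1 rows):
users.code
Z3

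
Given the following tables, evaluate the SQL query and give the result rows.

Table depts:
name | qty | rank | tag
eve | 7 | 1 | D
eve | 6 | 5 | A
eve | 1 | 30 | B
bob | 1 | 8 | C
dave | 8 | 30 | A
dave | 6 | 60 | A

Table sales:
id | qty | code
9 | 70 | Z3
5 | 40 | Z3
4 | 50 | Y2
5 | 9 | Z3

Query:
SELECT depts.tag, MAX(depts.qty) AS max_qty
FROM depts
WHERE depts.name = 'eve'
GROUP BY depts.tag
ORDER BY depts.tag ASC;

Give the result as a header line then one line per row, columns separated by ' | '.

== RESULT ==
depts.tag | max_qty
A | 6
B | 1
D | 7

Derivation:
After WHERE (3 rows):
depts.name | depts.qty | depts.rank | depts.tag
eve | 7 | 1 | D
eve | 6 | 5 | A
eve | 1 | 30 | B
After GROUP BY (3 rows):
depts.tag | max_qty
D | 7
A | 6
B | 1
After ORDER BY (3 rows):
depts.tag | max_qty
A | 6
B | 1
D | 7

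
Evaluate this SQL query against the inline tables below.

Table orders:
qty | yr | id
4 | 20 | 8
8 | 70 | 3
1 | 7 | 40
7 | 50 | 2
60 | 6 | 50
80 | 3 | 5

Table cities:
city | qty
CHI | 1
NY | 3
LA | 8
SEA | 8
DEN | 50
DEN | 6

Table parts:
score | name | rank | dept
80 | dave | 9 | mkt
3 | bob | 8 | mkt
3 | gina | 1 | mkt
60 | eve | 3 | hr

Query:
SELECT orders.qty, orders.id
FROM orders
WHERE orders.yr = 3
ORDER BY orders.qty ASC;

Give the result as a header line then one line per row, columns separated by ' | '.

== RESULT ==
orders.qty | orders.id
80 | 5

Derivation:
After WHERE (1 rows):
orders.qty | orders.yr | orders.id
80 | 3 | 5
After SELECT (1 rows):
orders.qty | orders.id
80 | 5
After ORDER BY (1 rows):
orders.qty | orders.id
80 | 5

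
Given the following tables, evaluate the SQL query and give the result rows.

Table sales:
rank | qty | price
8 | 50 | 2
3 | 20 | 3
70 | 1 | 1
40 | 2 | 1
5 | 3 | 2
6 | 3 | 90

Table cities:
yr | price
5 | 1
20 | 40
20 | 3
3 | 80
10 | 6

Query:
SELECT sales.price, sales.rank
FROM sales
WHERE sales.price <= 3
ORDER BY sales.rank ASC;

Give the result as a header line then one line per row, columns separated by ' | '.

After WHERE (5 rows):
sales.rank | sales.qty | sales.price
8 | 50 | 2
3 | 20 | 3
70 | 1 | 1
40 | 2 | 1
5 | 3 | 2
After SELECT (5 rows):
sales.price | sales.rank
2 | 8
3 | 3
1 | 70
1 | 40
2 | 5
After ORDER BY (5 rows):
sales.price | sales.rank
3 | 3
2 | 5
2 | 8
1 | 40
1 | 70

== RESULT ==
sales.price | sales.rank
3 | 3
2 | 5
2 | 8
1 | 40
1 | 70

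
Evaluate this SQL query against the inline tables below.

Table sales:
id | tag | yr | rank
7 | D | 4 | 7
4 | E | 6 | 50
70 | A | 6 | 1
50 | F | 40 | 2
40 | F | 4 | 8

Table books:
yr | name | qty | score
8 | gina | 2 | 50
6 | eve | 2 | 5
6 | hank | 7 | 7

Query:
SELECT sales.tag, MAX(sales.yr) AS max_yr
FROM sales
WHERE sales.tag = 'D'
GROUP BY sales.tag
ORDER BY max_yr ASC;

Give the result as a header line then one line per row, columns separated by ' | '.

After WHERE (1 rows):
sales.id | sales.tag | sales.yr | sales.rank
7 | D | 4 | 7
After GROUP BY (1 rows):
sales.tag | max_yr
D | 4
After ORDER BY (1 rows):
sales.tag | max_yr
D | 4

== RESULT ==
sales.tag | max_yr
D | 4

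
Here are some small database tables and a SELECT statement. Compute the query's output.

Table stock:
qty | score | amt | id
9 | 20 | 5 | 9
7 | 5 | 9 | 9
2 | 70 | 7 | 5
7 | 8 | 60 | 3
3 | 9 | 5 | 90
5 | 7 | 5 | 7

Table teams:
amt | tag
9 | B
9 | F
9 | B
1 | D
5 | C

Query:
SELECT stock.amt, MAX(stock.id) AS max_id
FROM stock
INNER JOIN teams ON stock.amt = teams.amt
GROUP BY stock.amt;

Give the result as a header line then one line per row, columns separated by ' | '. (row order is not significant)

== RESULT ==
stock.amt | max_id
5 | 90
9 | 9

Derivation:
After JOIN teams (6 rows):
stock.qty | stock.score | stock.amt | stock.id | teams.amt | teams.tag
9 | 20 | 5 | 9 | 5 | C
7 | 5 | 9 | 9 | 9 | B
7 | 5 | 9 | 9 | 9 | F
7 | 5 | 9 | 9 | 9 | B
3 | 9 | 5 | 90 | 5 | C
5 | 7 | 5 | 7 | 5 | C
After GROUP BY (2 rows):
stock.amt | max_id
5 | 90
9 | 9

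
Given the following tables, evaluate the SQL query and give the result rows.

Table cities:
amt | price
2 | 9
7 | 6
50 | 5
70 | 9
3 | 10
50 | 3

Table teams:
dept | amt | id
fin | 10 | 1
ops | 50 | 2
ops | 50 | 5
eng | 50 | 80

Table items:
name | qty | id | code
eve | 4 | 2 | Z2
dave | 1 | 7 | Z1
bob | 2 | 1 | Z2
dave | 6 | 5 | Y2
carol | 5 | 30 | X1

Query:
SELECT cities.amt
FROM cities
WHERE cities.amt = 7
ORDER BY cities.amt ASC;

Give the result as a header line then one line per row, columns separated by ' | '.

== RESULT ==
cities.amt
7

Derivation:
After WHERE (1 rows):
cities.amt | cities.price
7 | 6
After SELECT (1 rows):
cities.amt
7
After ORDER BY (1 rows):
cities.amt
7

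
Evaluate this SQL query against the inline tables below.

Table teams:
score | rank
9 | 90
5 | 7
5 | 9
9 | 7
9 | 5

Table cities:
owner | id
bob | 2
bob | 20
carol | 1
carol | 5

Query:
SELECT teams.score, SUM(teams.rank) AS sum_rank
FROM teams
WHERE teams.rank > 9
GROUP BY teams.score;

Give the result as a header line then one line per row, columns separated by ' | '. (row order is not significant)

After WHERE (1 rows):
teams.score | teams.rank
9 | 90
After GROUP BY (1 rows):
teams.score | sum_rank
9 | 90

== RESULT ==
teams.score | sum_rank
9 | 90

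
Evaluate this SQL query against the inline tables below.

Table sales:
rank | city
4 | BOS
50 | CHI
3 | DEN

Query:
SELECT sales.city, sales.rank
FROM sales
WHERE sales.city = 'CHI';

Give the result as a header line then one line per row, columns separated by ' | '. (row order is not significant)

== RESULT ==
sales.city | sales.rank
CHI | 50

Derivation:
After WHERE (1 rows):
sales.rank | sales.city
50 | CHI
After SELECT (1 rows):
sales.city | sales.rank
CHI | 50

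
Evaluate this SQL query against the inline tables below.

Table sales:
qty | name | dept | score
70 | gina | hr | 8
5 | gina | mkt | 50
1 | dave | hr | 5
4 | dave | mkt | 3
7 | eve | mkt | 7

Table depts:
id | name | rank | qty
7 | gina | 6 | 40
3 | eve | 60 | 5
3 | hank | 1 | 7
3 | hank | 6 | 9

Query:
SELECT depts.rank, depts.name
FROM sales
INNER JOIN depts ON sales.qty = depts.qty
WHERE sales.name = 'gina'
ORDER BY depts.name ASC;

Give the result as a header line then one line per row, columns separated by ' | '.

== RESULT ==
depts.rank | depts.name
60 | eve

Derivation:
After JOIN depts (2 rows):
sales.qty | sales.name | sales.dept | sales.score | depts.id | depts.name | depts.rank | depts.qty
5 | gina | mkt | 50 | 3 | eve | 60 | 5
7 | eve | mkt | 7 | 3 | hank | 1 | 7
After WHERE (1 rows):
sales.qty | sales.name | sales.dept | sales.score | depts.id | depts.name | depts.rank | depts.qty
5 | gina | mkt | 50 | 3 | eve | 60 | 5
After SELECT (1 rows):
depts.rank | depts.name
60 | eve
After ORDER BY (1 rows):
depts.rank | depts.name
60 | eve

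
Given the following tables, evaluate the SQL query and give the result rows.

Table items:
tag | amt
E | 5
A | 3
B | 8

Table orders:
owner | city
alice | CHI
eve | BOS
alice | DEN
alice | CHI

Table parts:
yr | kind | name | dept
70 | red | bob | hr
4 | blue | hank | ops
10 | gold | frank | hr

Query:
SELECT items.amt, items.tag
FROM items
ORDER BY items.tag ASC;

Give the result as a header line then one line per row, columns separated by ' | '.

== RESULT ==
items.amt | items.tag
3 | A
8 | B
5 | E

Derivation:
After SELECT (3 rows):
items.amt | items.tag
5 | E
3 | A
8 | B
After ORDER BY (3 rows):
items.amt | items.tag
3 | A
8 | B
5 | E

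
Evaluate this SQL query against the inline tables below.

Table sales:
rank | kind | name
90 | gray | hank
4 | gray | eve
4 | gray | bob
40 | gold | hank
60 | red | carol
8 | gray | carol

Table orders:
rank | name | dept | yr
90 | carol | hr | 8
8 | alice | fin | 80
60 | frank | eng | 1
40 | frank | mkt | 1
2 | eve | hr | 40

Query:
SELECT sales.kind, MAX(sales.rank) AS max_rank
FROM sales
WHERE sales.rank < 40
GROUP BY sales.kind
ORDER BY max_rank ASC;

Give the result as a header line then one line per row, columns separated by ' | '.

== RESULT ==
sales.kind | max_rank
gray | 8

Derivation:
After WHERE (3 rows):
sales.rank | sales.kind | sales.name
4 | gray | eve
4 | gray | bob
8 | gray | carol
After GROUP BY (1 rows):
sales.kind | max_rank
gray | 8
After ORDER BY (1 rows):
sales.kind | max_rank
gray | 8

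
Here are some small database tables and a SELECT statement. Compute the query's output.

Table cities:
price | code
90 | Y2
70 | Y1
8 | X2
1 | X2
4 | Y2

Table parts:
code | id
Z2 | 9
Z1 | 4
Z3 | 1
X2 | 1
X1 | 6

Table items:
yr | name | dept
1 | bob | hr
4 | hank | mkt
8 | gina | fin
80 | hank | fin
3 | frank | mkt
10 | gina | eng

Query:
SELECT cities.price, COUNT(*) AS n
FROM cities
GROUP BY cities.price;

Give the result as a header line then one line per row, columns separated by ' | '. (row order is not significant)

== RESULT ==
cities.price | n
90 | 1
70 | 1
8 | 1
1 | 1
4 | 1

Derivation:
After GROUP BY (5 rows):
cities.price | n
90 | 1
70 | 1
8 | 1
1 | 1
4 | 1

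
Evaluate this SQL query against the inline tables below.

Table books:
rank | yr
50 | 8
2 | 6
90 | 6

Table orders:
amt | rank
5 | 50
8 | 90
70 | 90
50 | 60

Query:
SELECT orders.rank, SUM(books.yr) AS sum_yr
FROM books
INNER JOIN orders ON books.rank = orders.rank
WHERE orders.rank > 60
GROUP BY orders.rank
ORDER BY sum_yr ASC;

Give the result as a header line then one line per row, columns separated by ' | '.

After JOIN orders (3 rows):
books.rank | books.yr | orders.amt | orders.rank
50 | 8 | 5 | 50
90 | 6 | 8 | 90
90 | 6 | 70 | 90
After WHERE (2 rows):
books.rank | books.yr | orders.amt | orders.rank
90 | 6 | 8 | 90
90 | 6 | 70 | 90
After GROUP BY (1 rows):
orders.rank | sum_yr
90 | 12
After ORDER BY (1 rows):
orders.rank | sum_yr
90 | 12

== RESULT ==
orders.rank | sum_yr
90 | 12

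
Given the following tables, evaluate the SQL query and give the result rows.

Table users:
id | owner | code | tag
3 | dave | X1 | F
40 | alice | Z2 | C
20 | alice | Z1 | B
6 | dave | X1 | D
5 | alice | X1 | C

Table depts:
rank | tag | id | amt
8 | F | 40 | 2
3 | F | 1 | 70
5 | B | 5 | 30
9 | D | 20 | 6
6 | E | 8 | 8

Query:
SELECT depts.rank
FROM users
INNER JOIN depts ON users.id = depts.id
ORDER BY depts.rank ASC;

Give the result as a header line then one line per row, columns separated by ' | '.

== RESULT ==
depts.rank
5
8
9

Derivation:
After JOIN depts (3 rows):
users.id | users.owner | users.code | users.tag | depts.rank | depts.tag | depts.id | depts.amt
40 | alice | Z2 | C | 8 | F | 40 | 2
20 | alice | Z1 | B | 9 | D | 20 | 6
5 | alice | X1 | C | 5 | B | 5 | 30
After SELECT (3 rows):
depts.rank
8
9
5
After ORDER BY (3 rows):
depts.rank
5
8
9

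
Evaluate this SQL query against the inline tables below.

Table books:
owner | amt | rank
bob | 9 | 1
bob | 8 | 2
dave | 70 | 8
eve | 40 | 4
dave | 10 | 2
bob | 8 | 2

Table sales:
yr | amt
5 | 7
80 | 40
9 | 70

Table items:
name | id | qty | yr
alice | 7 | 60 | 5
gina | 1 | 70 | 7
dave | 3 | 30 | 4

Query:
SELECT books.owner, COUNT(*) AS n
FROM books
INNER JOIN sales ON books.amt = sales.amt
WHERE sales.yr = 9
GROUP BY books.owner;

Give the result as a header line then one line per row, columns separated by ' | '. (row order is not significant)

After JOIN sales (2 rows):
books.owner | books.amt | books.rank | sales.yr | sales.amt
dave | 70 | 8 | 9 | 70
eve | 40 | 4 | 80 | 40
After WHERE (1 rows):
books.owner | books.amt | books.rank | sales.yr | sales.amt
dave | 70 | 8 | 9 | 70
After GROUP BY (1 rows):
books.owner | n
dave | 1

== RESULT ==
books.owner | n
dave | 1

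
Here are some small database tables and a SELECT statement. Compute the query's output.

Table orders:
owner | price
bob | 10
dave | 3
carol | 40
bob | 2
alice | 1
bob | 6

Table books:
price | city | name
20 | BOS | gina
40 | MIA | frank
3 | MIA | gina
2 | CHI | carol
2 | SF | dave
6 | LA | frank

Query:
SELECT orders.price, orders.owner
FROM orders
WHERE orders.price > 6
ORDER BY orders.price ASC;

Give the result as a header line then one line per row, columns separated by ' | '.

== RESULT ==
orders.price | orders.owner
10 | bob
40 | carol

Derivation:
After WHERE (2 rows):
orders.owner | orders.price
bob | 10
carol | 40
After SELECT (2 rows):
orders.price | orders.owner
10 | bob
40 | carol
After ORDER BY (2 rows):
orders.price | orders.owner
10 | bob
40 | carol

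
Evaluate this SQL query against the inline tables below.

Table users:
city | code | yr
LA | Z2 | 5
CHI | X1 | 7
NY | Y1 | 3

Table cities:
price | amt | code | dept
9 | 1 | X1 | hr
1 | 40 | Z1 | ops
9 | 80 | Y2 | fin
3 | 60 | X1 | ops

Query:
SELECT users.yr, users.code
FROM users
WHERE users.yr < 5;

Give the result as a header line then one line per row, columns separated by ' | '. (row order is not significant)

After WHERE (1 rows):
users.city | users.code | users.yr
NY | Y1 | 3
After SELECT (1 rows):
users.yr | users.code
3 | Y1

== RESULT ==
users.yr | users.code
3 | Y1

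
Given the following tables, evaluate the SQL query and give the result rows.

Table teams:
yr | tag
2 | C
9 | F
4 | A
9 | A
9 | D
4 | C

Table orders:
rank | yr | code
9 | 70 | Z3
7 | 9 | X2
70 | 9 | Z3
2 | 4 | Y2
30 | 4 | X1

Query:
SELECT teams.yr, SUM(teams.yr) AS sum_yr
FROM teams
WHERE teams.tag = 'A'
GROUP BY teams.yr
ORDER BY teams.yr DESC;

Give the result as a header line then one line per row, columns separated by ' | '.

After WHERE (2 rows):
teams.yr | teams.tag
4 | A
9 | A
After GROUP BY (2 rows):
teams.yr | sum_yr
4 | 4
9 | 9
After ORDER BY (2 rows):
teams.yr | sum_yr
9 | 9
4 | 4

== RESULT ==
teams.yr | sum_yr
9 | 9
4 | 4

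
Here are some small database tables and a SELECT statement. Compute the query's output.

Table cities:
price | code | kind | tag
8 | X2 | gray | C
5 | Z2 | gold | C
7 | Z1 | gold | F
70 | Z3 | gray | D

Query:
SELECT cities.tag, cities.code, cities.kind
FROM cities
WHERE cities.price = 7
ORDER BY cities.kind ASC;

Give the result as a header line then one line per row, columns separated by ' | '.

After WHERE (1 rows):
cities.price | cities.code | cities.kind | cities.tag
7 | Z1 | gold | F
After SELECT (1 rows):
cities.tag | cities.code | cities.kind
F | Z1 | gold
After ORDER BY (1 rows):
cities.tag | cities.code | cities.kind
F | Z1 | gold

== RESULT ==
cities.tag | cities.code | cities.kind
F | Z1 | gold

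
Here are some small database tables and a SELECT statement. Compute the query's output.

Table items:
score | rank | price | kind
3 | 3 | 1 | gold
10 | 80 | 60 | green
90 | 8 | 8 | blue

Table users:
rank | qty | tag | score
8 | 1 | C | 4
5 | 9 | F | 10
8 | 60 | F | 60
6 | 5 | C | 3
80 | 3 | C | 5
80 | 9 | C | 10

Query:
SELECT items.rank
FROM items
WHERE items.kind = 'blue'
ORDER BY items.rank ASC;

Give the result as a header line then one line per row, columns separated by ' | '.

After WHERE (1 rows):
items.score | items.rank | items.price | items.kind
90 | 8 | 8 | blue
After SELECT (1 rows):
items.rank
8
After ORDER BY (1 rows):
items.rank
8

== RESULT ==
items.rank
8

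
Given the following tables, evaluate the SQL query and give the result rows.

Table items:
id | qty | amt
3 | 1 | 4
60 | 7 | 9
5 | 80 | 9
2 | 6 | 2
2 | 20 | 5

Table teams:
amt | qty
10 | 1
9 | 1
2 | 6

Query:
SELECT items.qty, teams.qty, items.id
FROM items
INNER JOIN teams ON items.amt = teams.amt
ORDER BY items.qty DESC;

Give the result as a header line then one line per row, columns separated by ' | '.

After JOIN teams (3 rows):
items.id | items.qty | items.amt | teams.amt | teams.qty
60 | 7 | 9 | 9 | 1
5 | 80 | 9 | 9 | 1
2 | 6 | 2 | 2 | 6
After SELECT (3 rows):
items.qty | teams.qty | items.id
7 | 1 | 60
80 | 1 | 5
6 | 6 | 2
After ORDER BY (3 rows):
items.qty | teams.qty | items.id
80 | 1 | 5
7 | 1 | 60
6 | 6 | 2

== RESULT ==
items.qty | teams.qty | items.id
80 | 1 | 5
7 | 1 | 60
6 | 6 | 2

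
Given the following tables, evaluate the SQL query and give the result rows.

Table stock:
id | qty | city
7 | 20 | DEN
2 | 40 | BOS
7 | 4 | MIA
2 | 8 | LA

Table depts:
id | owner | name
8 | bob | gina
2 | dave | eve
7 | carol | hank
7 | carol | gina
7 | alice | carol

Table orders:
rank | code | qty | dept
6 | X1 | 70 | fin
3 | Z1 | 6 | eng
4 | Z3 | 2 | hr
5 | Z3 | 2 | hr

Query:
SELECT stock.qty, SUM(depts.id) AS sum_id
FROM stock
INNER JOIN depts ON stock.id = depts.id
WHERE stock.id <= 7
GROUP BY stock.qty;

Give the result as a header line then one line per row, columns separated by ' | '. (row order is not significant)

After JOIN depts (8 rows):
stock.id | stock.qty | stock.city | depts.id | depts.owner | depts.name
7 | 20 | DEN | 7 | carol | hank
7 | 20 | DEN | 7 | carol | gina
7 | 20 | DEN | 7 | alice | carol
2 | 40 | BOS | 2 | dave | eve
7 | 4 | MIA | 7 | carol | hank
7 | 4 | MIA | 7 | carol | gina
7 | 4 | MIA | 7 | alice | carol
2 | 8 | LA | 2 | dave | eve
After WHERE (8 rows):
stock.id | stock.qty | stock.city | depts.id | depts.owner | depts.name
7 | 20 | DEN | 7 | carol | hank
7 | 20 | DEN | 7 | carol | gina
7 | 20 | DEN | 7 | alice | carol
2 | 40 | BOS | 2 | dave | eve
7 | 4 | MIA | 7 | carol | hank
7 | 4 | MIA | 7 | carol | gina
7 | 4 | MIA | 7 | alice | carol
2 | 8 | LA | 2 | dave | eve
After GROUP BY (4 rows):
stock.qty | sum_id
20 | 21
40 | 2
4 | 21
8 | 2

== RESULT ==
stock.qty | sum_id
20 | 21
40 | 2
4 | 21
8 | 2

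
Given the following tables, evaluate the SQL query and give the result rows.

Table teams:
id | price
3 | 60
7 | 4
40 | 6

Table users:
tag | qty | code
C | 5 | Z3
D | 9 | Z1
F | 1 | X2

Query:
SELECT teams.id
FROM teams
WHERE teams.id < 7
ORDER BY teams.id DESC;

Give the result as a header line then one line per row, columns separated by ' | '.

After WHERE (1 rows):
teams.id | teams.price
3 | 60
After SELECT (1 rows):
teams.id
3
After ORDER BY (1 rows):
teams.id
3

== RESULT ==
teams.id
3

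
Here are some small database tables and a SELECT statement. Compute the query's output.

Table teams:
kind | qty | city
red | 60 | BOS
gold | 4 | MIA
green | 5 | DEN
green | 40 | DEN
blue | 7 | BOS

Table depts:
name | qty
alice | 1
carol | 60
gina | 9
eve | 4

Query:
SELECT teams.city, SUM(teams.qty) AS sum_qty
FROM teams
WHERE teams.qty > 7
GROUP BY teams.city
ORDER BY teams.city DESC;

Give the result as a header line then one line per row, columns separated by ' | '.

== RESULT ==
teams.city | sum_qty
DEN | 40
BOS | 60

Derivation:
After WHERE (2 rows):
teams.kind | teams.qty | teams.city
red | 60 | BOS
green | 40 | DEN
After GROUP BY (2 rows):
teams.city | sum_qty
BOS | 60
DEN | 40
After ORDER BY (2 rows):
teams.city | sum_qty
DEN | 40
BOS | 60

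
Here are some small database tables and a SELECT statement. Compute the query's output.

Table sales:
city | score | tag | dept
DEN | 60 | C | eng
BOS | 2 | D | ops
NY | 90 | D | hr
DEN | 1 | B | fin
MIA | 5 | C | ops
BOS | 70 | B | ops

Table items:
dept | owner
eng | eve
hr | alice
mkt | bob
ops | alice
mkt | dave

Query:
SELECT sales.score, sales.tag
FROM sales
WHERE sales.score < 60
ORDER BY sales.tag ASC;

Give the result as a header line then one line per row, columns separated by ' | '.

== RESULT ==
sales.score | sales.tag
1 | B
5 | C
2 | D

Derivation:
After WHERE (3 rows):
sales.city | sales.score | sales.tag | sales.dept
BOS | 2 | D | ops
DEN | 1 | B | fin
MIA | 5 | C | ops
After SELECT (3 rows):
sales.score | sales.tag
2 | D
1 | B
5 | C
After ORDER BY (3 rows):
sales.score | sales.tag
1 | B
5 | C
2 | D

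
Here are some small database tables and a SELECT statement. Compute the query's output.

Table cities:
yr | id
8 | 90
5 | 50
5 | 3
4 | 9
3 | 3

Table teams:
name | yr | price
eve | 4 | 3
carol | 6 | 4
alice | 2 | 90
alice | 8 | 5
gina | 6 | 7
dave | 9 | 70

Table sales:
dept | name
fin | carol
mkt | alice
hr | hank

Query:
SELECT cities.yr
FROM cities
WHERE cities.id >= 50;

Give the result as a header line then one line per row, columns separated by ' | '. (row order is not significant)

After WHERE (2 rows):
cities.yr | cities.id
8 | 90
5 | 50
After SELECT (2 rows):
cities.yr
8
5

== RESULT ==
cities.yr
8
5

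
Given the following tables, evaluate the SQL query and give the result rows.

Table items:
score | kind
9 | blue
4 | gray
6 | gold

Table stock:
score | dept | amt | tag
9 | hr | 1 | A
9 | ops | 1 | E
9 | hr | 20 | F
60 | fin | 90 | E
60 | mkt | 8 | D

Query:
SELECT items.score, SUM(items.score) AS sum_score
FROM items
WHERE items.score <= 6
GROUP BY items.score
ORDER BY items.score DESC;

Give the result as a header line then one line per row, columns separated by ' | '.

== RESULT ==
items.score | sum_score
6 | 6
4 | 4

Derivation:
After WHERE (2 rows):
items.score | items.kind
4 | gray
6 | gold
After GROUP BY (2 rows):
items.score | sum_score
4 | 4
6 | 6
After ORDER BY (2 rows):
items.score | sum_score
6 | 6
4 | 4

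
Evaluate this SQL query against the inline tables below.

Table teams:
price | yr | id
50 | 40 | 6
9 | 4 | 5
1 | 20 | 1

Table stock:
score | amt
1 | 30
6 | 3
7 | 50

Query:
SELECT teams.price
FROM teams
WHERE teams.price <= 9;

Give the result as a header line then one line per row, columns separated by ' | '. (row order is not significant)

== RESULT ==
teams.price
9
1

Derivation:
After WHERE (2 rows):
teams.price | teams.yr | teams.id
9 | 4 | 5
1 | 20 | 1
After SELECT (2 rows):
teams.price
9
1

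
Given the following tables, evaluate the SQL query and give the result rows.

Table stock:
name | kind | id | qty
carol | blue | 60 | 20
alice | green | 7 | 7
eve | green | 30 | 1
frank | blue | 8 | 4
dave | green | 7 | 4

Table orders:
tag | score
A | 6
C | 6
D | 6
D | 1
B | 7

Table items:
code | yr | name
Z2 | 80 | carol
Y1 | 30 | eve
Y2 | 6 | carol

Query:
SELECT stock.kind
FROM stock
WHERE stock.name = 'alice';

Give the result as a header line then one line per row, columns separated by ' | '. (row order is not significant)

After WHERE (1 rows):
stock.name | stock.kind | stock.id | stock.qty
alice | green | 7 | 7
After SELECT (1 rows):
stock.kind
green

== RESULT ==
stock.kind
green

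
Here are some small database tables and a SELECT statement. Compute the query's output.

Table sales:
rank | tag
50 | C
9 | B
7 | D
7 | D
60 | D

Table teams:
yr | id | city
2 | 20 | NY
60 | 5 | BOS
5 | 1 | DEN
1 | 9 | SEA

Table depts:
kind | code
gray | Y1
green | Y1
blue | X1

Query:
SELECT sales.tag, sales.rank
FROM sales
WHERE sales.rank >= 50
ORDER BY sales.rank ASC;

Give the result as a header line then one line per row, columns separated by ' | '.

== RESULT ==
sales.tag | sales.rank
C | 50
D | 60

Derivation:
After WHERE (2 rows):
sales.rank | sales.tag
50 | C
60 | D
After SELECT (2 rows):
sales.tag | sales.rank
C | 50
D | 60
After ORDER BY (2 rows):
sales.tag | sales.rank
C | 50
D | 60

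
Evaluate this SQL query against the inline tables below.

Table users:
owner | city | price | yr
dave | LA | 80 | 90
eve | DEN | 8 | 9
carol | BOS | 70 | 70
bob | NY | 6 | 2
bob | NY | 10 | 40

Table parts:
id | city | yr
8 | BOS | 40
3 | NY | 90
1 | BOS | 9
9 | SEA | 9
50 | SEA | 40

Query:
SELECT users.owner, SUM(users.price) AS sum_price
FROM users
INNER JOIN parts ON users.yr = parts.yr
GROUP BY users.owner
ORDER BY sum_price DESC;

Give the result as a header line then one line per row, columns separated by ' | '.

After JOIN parts (5 rows):
users.owner | users.city | users.price | users.yr | parts.id | parts.city | parts.yr
dave | LA | 80 | 90 | 3 | NY | 90
eve | DEN | 8 | 9 | 1 | BOS | 9
eve | DEN | 8 | 9 | 9 | SEA | 9
bob | NY | 10 | 40 | 8 | BOS | 40
bob | NY | 10 | 40 | 50 | SEA | 40
After GROUP BY (3 rows):
users.owner | sum_price
dave | 80
eve | 16
bob | 20
After ORDER BY (3 rows):
users.owner | sum_price
dave | 80
bob | 20
eve | 16

== RESULT ==
users.owner | sum_price
dave | 80
bob | 20
eve | 16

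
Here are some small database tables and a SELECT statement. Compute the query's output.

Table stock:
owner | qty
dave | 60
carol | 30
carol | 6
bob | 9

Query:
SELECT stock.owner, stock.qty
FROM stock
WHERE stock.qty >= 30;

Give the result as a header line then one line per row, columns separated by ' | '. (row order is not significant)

After WHERE (2 rows):
stock.owner | stock.qty
dave | 60
carol | 30
After SELECT (2 rows):
stock.owner | stock.qty
dave | 60
carol | 30

== RESULT ==
stock.owner | stock.qty
dave | 60
carol | 30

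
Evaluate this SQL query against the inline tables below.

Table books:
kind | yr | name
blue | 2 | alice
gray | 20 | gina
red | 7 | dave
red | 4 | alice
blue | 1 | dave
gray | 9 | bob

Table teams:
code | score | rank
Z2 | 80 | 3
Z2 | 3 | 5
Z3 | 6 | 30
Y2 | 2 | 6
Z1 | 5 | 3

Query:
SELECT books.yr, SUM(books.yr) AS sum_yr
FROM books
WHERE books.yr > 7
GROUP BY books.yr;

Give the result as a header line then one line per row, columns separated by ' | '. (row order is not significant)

After WHERE (2 rows):
books.kind | books.yr | books.name
gray | 20 | gina
gray | 9 | bob
After GROUP BY (2 rows):
books.yr | sum_yr
20 | 20
9 | 9

== RESULT ==
books.yr | sum_yr
20 | 20
9 | 9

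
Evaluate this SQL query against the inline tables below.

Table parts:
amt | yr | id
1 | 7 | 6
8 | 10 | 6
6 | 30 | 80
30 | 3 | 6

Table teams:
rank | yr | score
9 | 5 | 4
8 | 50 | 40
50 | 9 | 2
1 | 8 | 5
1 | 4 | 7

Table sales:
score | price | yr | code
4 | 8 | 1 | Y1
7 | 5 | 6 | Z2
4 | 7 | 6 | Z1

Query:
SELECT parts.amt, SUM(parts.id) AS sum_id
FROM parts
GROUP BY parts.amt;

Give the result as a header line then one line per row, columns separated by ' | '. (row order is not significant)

== RESULT ==
parts.amt | sum_id
1 | 6
8 | 6
6 | 80
30 | 6

Derivation:
After GROUP BY (4 rows):
parts.amt | sum_id
1 | 6
8 | 6
6 | 80
30 | 6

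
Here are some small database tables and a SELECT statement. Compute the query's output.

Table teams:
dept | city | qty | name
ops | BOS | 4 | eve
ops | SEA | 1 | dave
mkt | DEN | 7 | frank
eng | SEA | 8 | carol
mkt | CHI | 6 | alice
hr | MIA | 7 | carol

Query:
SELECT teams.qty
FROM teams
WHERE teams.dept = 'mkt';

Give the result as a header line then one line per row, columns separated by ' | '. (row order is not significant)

== RESULT ==
teams.qty
7
6

Derivation:
After WHERE (2 rows):
teams.dept | teams.city | teams.qty | teams.name
mkt | DEN | 7 | frank
mkt | CHI | 6 | alice
After SELECT (2 rows):
teams.qty
7
6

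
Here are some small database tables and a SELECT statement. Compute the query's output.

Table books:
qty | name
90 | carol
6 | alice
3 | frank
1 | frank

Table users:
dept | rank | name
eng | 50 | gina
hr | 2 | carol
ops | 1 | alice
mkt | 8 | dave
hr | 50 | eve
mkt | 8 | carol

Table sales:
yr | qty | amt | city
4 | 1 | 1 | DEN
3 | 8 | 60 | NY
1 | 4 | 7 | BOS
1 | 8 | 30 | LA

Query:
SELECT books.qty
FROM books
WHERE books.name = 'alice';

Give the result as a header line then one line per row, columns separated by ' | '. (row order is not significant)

== RESULT ==
books.qty
6

Derivation:
After WHERE (1 rows):
books.qty | books.name
6 | alice
After SELECT (1 rows):
books.qty
6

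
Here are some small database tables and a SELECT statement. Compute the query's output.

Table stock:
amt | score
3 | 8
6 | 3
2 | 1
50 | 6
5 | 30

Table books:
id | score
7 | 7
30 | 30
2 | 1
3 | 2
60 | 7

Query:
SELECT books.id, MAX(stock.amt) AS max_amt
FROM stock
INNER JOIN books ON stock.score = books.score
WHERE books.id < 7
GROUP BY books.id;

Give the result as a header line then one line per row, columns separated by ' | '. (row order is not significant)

== RESULT ==
books.id | max_amt
2 | 2

Derivation:
After JOIN books (2 rows):
stock.amt | stock.score | books.id | books.score
2 | 1 | 2 | 1
5 | 30 | 30 | 30
After WHERE (1 rows):
stock.amt | stock.score | books.id | books.score
2 | 1 | 2 | 1
After GROUP BY (1 rows):
books.id | max_amt
2 | 2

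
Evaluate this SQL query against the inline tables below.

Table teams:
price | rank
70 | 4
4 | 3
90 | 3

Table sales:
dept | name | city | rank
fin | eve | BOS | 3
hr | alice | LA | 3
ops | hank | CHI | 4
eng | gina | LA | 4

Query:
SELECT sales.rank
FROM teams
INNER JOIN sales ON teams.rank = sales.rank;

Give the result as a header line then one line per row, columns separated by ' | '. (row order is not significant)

After JOIN sales (6 rows):
teams.price | teams.rank | sales.dept | sales.name | sales.city | sales.rank
70 | 4 | ops | hank | CHI | 4
70 | 4 | eng | gina | LA | 4
4 | 3 | fin | eve | BOS | 3
4 | 3 | hr | alice | LA | 3
90 | 3 | fin | eve | BOS | 3
90 | 3 | hr | alice | LA | 3
After SELECT (6 rows):
sales.rank
4
4
3
3
3
3

== RESULT ==
sales.rank
4
4
3
3
3
3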